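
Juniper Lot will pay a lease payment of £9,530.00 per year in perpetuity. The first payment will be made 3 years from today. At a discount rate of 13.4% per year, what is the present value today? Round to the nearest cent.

Value at end of year 2: C / r = £9,530.00 / 0.134 = £71,119.4030
Discount to today: PV = £71,119.4030 / (1 + 0.134)^2 = £71,119.4030 / 1.285956 = £55,304.69

£55304.69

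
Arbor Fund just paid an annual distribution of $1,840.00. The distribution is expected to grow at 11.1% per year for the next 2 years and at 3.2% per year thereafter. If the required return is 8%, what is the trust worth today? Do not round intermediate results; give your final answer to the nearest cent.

$45703.59

D_1 = 2044.24000
D_2 = 2271.15064
Terminal value at year 2: TV = D_2×(1+g_2)/(r−g_2) = 2343.82746/0.048 = 48829.73876
P_0 = D_1/(1+r)^1 + D_2/(1+r)^2 + TV/(1+r)^2
    = 1892.81481 + 1947.14561 + 41863.63062 = 45703.59105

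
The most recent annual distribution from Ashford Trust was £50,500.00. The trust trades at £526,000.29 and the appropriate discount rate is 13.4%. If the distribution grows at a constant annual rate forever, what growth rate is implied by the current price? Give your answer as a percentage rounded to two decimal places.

P = D₀(1+g)/(r−g) ⇒ P(r−g) = D₀(1+g) ⇒ g(P+D₀) = P·r − D₀
g = (P·r − D₀)/(P + D₀) = (£526,000.29×0.134 − £50,500.00) / (£526,000.29 + £50,500.00) = 0.034664

3.47%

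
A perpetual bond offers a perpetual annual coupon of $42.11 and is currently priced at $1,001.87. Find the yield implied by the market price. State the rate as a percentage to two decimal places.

4.20%

P = C/r ⇒ r = C/P = $42.11/$1,001.87 = 0.042031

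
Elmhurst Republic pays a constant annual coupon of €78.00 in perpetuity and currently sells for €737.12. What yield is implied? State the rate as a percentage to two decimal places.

10.58%

P = C/r ⇒ r = C/P = €78.00/€737.12 = 0.105817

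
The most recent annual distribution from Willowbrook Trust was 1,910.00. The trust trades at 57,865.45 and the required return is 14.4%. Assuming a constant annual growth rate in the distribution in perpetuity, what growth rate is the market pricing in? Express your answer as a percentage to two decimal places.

10.74%

P = D₀(1+g)/(r−g) ⇒ P(r−g) = D₀(1+g) ⇒ g(P+D₀) = P·r − D₀
g = (P·r − D₀)/(P + D₀) = (57,865.45×0.144 − 1,910.00) / (57,865.45 + 1,910.00) = 0.107446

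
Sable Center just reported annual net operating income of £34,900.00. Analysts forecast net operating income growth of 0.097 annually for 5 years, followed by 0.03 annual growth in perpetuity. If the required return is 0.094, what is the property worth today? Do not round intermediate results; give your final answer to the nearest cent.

£745356.21

D_1 = 38285.30000
D_2 = 41998.97410
D_3 = 46072.87459
D_4 = 50541.94342
D_5 = 55444.51193
Terminal value at year 5: TV = D_5×(1+g_2)/(r−g_2) = 57107.84729/0.064 = 892310.11395
P_0 = D_1/(1+r)^1 + D_2/(1+r)^2 + D_3/(1+r)^3 + D_4/(1+r)^4 + D_5/(1+r)^5 + TV/(1+r)^5
    = 34995.70384 + 35091.67012 + 35187.89956 + 35284.39289 + 35381.15082 + 569415.39604 = 745356.21327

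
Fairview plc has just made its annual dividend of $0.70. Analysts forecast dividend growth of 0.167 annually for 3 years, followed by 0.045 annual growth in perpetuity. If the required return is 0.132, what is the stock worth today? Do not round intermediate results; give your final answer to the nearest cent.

$11.44

D_1 = 0.81690
D_2 = 0.95332
D_3 = 1.11253
Terminal value at year 3: TV = D_3×(1+g_2)/(r−g_2) = 1.16259/0.087 = 13.36311
P_0 = D_1/(1+r)^1 + D_2/(1+r)^2 + D_3/(1+r)^3 + TV/(1+r)^3
    = 0.72164 + 0.74396 + 0.76696 + 9.21231 = 11.44486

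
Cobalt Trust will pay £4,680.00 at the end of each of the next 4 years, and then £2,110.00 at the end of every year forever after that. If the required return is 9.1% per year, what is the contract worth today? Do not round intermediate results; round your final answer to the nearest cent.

£31494.65

PV of 4-year annuity: £4,680.00 × [1 − (1+0.091)^−4] / 0.091 = 15128.66894
Perpetuity value at year 4: £2,110.00 / 0.091 = 23186.81319
PV of perpetuity: 23186.81319 / (1+0.091)^4 = 16365.98168
Total PV = 15128.66894 + 16365.98168 = 31494.65062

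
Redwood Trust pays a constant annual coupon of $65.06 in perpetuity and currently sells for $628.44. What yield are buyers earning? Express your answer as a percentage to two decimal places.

10.35%

P = C/r ⇒ r = C/P = $65.06/$628.44 = 0.103526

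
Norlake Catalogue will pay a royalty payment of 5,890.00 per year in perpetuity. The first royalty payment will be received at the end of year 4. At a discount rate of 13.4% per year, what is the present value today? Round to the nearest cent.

30141.95

Value at end of year 3: C / r = 5,890.00 / 0.134 = 43,955.2239
Discount to today: PV = 43,955.2239 / (1 + 0.134)^3 = 43,955.2239 / 1.458274 = 30,141.95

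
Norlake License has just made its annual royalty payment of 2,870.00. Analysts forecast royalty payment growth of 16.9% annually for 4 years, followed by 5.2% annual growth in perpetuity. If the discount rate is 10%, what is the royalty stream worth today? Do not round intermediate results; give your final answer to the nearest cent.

93628.06

D_1 = 3355.03000
D_2 = 3922.03007
D_3 = 4584.85315
D_4 = 5359.69333
Terminal value at year 4: TV = D_4×(1+g_2)/(r−g_2) = 5638.39739/0.048 = 117466.61225
P_0 = D_1/(1+r)^1 + D_2/(1+r)^2 + D_3/(1+r)^3 + D_4/(1+r)^4 + TV/(1+r)^4
    = 3050.02727 + 3241.34717 + 3444.66803 + 3660.74266 + 80231.27672 = 93628.06186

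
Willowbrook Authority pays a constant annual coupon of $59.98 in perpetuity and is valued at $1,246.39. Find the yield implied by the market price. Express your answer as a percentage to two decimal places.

P = C/r ⇒ r = C/P = $59.98/$1,246.39 = 0.048123

4.81%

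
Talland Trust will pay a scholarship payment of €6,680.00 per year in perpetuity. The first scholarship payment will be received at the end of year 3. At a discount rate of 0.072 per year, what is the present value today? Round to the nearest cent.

Value at end of year 2: C / r = €6,680.00 / 0.072 = €92,777.7778
Discount to today: PV = €92,777.7778 / (1 + 0.072)^2 = €92,777.7778 / 1.149184 = €80,733.61

€80733.61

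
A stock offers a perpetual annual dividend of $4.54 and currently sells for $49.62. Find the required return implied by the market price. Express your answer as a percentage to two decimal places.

P = C/r ⇒ r = C/P = $4.54/$49.62 = 0.091495

9.15%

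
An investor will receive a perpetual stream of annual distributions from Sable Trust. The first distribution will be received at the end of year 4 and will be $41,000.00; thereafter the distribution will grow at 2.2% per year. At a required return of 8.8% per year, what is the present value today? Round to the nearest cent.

$482339.95

Value at end of year 3: C₁ / (r − g) = $41,000.00 / (0.088 − 0.022) = $621,212.1212
Discount to today: PV = $621,212.1212 / (1 + 0.088)^3 = $621,212.1212 / 1.287913 = $482,339.95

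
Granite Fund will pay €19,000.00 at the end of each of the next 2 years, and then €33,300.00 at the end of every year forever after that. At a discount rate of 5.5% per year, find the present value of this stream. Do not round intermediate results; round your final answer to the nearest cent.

€579052.17

PV of 2-year annuity: €19,000.00 × [1 − (1+0.055)^−2] / 0.055 = 35080.07457
Perpetuity value at year 2: €33,300.00 / 0.055 = 605454.54545
PV of perpetuity: 605454.54545 / (1+0.055)^2 = 543972.09897
Total PV = 35080.07457 + 543972.09897 = 579052.17354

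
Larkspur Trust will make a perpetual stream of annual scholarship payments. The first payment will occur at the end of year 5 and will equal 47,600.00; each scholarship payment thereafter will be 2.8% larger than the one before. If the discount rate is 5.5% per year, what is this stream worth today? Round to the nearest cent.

1423093.22

Value at end of year 4: C₁ / (r − g) = 47,600.00 / (0.055 − 0.028) = 1,762,962.9630
Discount to today: PV = 1,762,962.9630 / (1 + 0.055)^4 = 1,762,962.9630 / 1.238825 = 1,423,093.22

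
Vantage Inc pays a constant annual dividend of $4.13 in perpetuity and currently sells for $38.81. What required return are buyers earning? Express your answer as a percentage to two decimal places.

10.64%

P = C/r ⇒ r = C/P = $4.13/$38.81 = 0.106416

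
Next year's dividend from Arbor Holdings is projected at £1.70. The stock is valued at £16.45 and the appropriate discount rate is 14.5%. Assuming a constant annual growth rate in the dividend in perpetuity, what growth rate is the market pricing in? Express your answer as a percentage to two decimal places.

P = D₁/(r−g) ⇒ g = r − D₁/P = 0.145 − £1.70/£16.45 = 0.041657

4.17%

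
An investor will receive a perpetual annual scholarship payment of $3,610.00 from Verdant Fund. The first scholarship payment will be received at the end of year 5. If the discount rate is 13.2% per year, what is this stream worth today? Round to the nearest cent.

$16655.11

Value at end of year 4: C / r = $3,610.00 / 0.132 = $27,348.4848
Discount to today: PV = $27,348.4848 / (1 + 0.132)^4 = $27,348.4848 / 1.642047 = $16,655.11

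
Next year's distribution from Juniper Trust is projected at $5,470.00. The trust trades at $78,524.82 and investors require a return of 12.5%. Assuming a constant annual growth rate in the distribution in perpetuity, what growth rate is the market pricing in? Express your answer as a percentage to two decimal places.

P = D₁/(r−g) ⇒ g = r − D₁/P = 0.125 − $5,470.00/$78,524.82 = 0.055340

5.53%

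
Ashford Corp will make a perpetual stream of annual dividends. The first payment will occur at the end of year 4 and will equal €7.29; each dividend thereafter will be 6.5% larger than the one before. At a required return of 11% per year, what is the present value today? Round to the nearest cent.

Value at end of year 3: C₁ / (r − g) = €7.29 / (0.11 − 0.065) = €162.0000
Discount to today: PV = €162.0000 / (1 + 0.11)^3 = €162.0000 / 1.367631 = €118.45

€118.45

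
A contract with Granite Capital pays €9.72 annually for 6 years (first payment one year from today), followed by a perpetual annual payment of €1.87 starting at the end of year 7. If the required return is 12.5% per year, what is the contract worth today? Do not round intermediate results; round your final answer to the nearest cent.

€46.78

PV of 6-year annuity: €9.72 × [1 − (1+0.125)^−6] / 0.125 = 39.40331
Perpetuity value at year 6: €1.87 / 0.125 = 14.96000
PV of perpetuity: 14.96000 / (1+0.125)^6 = 7.37932
Total PV = 39.40331 + 7.37932 = 46.78263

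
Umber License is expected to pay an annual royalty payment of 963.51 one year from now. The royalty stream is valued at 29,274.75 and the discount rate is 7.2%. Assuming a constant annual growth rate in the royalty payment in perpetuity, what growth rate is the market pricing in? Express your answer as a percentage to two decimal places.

3.91%

P = D₁/(r−g) ⇒ g = r − D₁/P = 0.072 − 963.51/29,274.75 = 0.039087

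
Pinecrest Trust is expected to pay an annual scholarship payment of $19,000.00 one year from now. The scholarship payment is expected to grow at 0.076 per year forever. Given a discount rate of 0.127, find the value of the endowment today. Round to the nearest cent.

Growing perpetuity: P = D₁ / (r − g) = $19,000.0000 / (0.127 − 0.076) = $372,549.02

$372549.02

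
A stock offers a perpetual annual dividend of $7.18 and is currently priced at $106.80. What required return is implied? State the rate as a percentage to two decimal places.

P = C/r ⇒ r = C/P = $7.18/$106.80 = 0.067228

6.72%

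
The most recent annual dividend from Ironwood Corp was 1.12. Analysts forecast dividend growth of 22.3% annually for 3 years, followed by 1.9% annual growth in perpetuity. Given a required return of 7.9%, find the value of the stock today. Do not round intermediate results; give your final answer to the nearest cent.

32.04

D_1 = 1.36976
D_2 = 1.67522
D_3 = 2.04879
Terminal value at year 3: TV = D_3×(1+g_2)/(r−g_2) = 2.08772/0.06 = 34.79528
P_0 = D_1/(1+r)^1 + D_2/(1+r)^2 + D_3/(1+r)^3 + TV/(1+r)^3
    = 1.26947 + 1.43889 + 1.63092 + 27.69848 = 32.03777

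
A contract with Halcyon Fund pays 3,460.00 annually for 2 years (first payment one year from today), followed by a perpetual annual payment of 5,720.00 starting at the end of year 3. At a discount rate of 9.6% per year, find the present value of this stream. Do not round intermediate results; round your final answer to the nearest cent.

PV of 2-year annuity: 3,460.00 × [1 − (1+0.096)^−2] / 0.096 = 6037.34882
Perpetuity value at year 2: 5,720.00 / 0.096 = 59583.33333
PV of perpetuity: 59583.33333 / (1+0.096)^2 = 49602.51390
Total PV = 6037.34882 + 49602.51390 = 55639.86272

55639.86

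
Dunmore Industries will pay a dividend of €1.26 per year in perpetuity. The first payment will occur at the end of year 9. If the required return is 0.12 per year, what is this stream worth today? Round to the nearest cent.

Value at end of year 8: C / r = €1.26 / 0.12 = €10.5000
Discount to today: PV = €10.5000 / (1 + 0.12)^8 = €10.5000 / 2.475963 = €4.24

€4.24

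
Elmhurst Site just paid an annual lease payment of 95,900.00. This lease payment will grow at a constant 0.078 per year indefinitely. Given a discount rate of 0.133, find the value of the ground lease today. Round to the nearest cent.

D₁ = D₀ × (1 + g) = 95,900.00 × 1.078 = 103,380.2000
Growing perpetuity: P = D₁ / (r − g) = 103,380.2000 / (0.133 − 0.078) = 1,879,640.00

1879640.00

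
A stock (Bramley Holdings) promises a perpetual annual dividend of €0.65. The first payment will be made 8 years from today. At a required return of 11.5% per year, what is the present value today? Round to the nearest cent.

€2.64

Value at end of year 7: C / r = €0.65 / 0.115 = €5.6522
Discount to today: PV = €5.6522 / (1 + 0.115)^7 = €5.6522 / 2.142516 = €2.64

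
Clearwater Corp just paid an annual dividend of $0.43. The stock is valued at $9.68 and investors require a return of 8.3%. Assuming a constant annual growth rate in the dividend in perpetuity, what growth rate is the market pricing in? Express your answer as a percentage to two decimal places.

3.69%

P = D₀(1+g)/(r−g) ⇒ P(r−g) = D₀(1+g) ⇒ g(P+D₀) = P·r − D₀
g = (P·r − D₀)/(P + D₀) = ($9.68×0.083 − $0.43) / ($9.68 + $0.43) = 0.036938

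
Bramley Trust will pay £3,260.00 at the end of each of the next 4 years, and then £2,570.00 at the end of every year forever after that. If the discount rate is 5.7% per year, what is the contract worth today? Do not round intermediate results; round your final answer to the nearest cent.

PV of 4-year annuity: £3,260.00 × [1 − (1+0.057)^−4] / 0.057 = 11374.27905
Perpetuity value at year 4: £2,570.00 / 0.057 = 45087.71930
PV of perpetuity: 45087.71930 / (1+0.057)^4 = 36120.87968
Total PV = 11374.27905 + 36120.87968 = 47495.15873

£47495.16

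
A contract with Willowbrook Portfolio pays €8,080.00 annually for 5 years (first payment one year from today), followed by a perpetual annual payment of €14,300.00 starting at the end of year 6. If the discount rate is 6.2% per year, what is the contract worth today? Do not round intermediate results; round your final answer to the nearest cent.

€204586.20

PV of 5-year annuity: €8,080.00 × [1 − (1+0.062)^−5] / 0.062 = 33851.51241
Perpetuity value at year 5: €14,300.00 / 0.062 = 230645.16129
PV of perpetuity: 230645.16129 / (1+0.062)^5 = 170734.68760
Total PV = 33851.51241 + 170734.68760 = 204586.20001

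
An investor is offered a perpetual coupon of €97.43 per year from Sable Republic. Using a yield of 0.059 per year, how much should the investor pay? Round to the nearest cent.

Level perpetuity: PV = C / r = €97.43 / 0.059 = €1,651.36

€1651.36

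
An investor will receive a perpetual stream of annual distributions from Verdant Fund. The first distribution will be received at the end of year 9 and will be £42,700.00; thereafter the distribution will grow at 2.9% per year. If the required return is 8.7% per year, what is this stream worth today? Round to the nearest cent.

Value at end of year 8: C₁ / (r − g) = £42,700.00 / (0.087 − 0.029) = £736,206.8966
Discount to today: PV = £736,206.8966 / (1 + 0.087)^8 = £736,206.8966 / 1.949110 = £377,714.39

£377714.39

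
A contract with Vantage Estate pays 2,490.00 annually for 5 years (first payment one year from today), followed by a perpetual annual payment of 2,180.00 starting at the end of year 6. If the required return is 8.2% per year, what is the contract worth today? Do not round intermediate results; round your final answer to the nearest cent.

PV of 5-year annuity: 2,490.00 × [1 − (1+0.082)^−5] / 0.082 = 9889.66177
Perpetuity value at year 5: 2,180.00 / 0.082 = 26585.36585
PV of perpetuity: 26585.36585 / (1+0.082)^5 = 17926.94712
Total PV = 9889.66177 + 17926.94712 = 27816.60888

27816.61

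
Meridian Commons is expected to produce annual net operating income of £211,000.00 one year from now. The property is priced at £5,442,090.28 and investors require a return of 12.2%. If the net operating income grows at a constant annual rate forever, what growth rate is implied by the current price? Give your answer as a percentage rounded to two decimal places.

P = D₁/(r−g) ⇒ g = r − D₁/P = 0.122 − £211,000.00/£5,442,090.28 = 0.083228

8.32%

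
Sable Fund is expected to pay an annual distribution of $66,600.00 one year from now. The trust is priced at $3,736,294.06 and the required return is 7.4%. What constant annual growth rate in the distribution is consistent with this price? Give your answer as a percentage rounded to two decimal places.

5.62%

P = D₁/(r−g) ⇒ g = r − D₁/P = 0.074 − $66,600.00/$3,736,294.06 = 0.056175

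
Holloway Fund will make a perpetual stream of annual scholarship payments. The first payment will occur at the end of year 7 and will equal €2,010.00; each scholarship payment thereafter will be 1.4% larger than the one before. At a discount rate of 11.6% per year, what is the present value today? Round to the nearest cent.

Value at end of year 6: C₁ / (r − g) = €2,010.00 / (0.116 − 0.014) = €19,705.8824
Discount to today: PV = €19,705.8824 / (1 + 0.116)^6 = €19,705.8824 / 1.931902 = €10,200.25

€10200.25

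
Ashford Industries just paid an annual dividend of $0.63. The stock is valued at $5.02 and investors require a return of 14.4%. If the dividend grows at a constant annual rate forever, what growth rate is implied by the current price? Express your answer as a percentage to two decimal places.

P = D₀(1+g)/(r−g) ⇒ P(r−g) = D₀(1+g) ⇒ g(P+D₀) = P·r − D₀
g = (P·r − D₀)/(P + D₀) = ($5.02×0.144 − $0.63) / ($5.02 + $0.63) = 0.016439

1.64%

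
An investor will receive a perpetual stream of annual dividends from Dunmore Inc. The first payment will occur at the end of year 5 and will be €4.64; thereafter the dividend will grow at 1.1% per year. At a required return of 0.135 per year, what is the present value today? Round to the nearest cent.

Value at end of year 4: C₁ / (r − g) = €4.64 / (0.135 − 0.011) = €37.4194
Discount to today: PV = €37.4194 / (1 + 0.135)^4 = €37.4194 / 1.659524 = €22.55

€22.55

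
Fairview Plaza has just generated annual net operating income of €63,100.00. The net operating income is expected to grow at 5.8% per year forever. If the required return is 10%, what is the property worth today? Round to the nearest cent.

D₁ = D₀ × (1 + g) = €63,100.00 × 1.058 = €66,759.8000
Growing perpetuity: P = D₁ / (r − g) = €66,759.8000 / (0.1 − 0.058) = €1,589,519.05

€1589519.05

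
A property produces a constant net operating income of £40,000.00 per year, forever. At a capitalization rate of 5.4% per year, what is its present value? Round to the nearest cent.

Level perpetuity: PV = C / r = £40,000.00 / 0.054 = £740,740.74

£740740.74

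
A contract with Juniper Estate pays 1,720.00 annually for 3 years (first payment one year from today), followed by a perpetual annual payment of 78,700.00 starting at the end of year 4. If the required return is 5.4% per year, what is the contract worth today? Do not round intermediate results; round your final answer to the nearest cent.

1249333.19

PV of 3-year annuity: 1,720.00 × [1 − (1+0.054)^−3] / 0.054 = 4649.09908
Perpetuity value at year 3: 78,700.00 / 0.054 = 1457407.40741
PV of perpetuity: 1457407.40741 / (1+0.054)^3 = 1244684.09467
Total PV = 4649.09908 + 1244684.09467 = 1249333.19376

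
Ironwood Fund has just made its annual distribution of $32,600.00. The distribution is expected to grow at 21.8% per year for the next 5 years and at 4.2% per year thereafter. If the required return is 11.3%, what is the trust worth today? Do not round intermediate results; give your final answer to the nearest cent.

$966270.65

D_1 = 39706.80000
D_2 = 48362.88240
D_3 = 58905.99076
D_4 = 71747.49675
D_5 = 87388.45104
Terminal value at year 5: TV = D_5×(1+g_2)/(r−g_2) = 91058.76598/0.071 = 1282517.83077
P_0 = D_1/(1+r)^1 + D_2/(1+r)^2 + D_3/(1+r)^3 + D_4/(1+r)^4 + D_5/(1+r)^5 + TV/(1+r)^5
    = 35675.47170 + 39041.08224 + 42724.20320 + 46754.78841 + 51165.61750 + 750909.48506 = 966270.64811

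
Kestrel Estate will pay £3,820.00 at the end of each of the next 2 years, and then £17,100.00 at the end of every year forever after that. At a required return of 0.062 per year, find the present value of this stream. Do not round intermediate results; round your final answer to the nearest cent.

£251527.07

PV of 2-year annuity: £3,820.00 × [1 − (1+0.062)^−2] / 0.062 = 6983.98005
Perpetuity value at year 2: £17,100.00 / 0.062 = 275806.45161
PV of perpetuity: 275806.45161 / (1+0.062)^2 = 244543.08540
Total PV = 6983.98005 + 244543.08540 = 251527.06546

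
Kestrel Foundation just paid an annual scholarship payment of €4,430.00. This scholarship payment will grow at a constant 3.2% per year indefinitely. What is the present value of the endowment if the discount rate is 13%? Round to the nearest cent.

D₁ = D₀ × (1 + g) = €4,430.00 × 1.032 = €4,571.7600
Growing perpetuity: P = D₁ / (r − g) = €4,571.7600 / (0.13 − 0.032) = €46,650.61

€46650.61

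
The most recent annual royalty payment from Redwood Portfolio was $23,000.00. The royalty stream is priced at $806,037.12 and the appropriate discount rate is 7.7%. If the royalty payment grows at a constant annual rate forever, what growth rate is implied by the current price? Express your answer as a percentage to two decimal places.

4.71%

P = D₀(1+g)/(r−g) ⇒ P(r−g) = D₀(1+g) ⇒ g(P+D₀) = P·r − D₀
g = (P·r − D₀)/(P + D₀) = ($806,037.12×0.077 − $23,000.00) / ($806,037.12 + $23,000.00) = 0.047121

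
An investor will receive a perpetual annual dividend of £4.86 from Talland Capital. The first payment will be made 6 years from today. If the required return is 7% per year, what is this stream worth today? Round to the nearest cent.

Value at end of year 5: C / r = £4.86 / 0.07 = £69.4286
Discount to today: PV = £69.4286 / (1 + 0.07)^5 = £69.4286 / 1.402552 = £49.50

£49.50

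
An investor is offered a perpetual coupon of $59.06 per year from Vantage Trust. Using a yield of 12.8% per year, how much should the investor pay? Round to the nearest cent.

$461.41

Level perpetuity: PV = C / r = $59.06 / 0.128 = $461.41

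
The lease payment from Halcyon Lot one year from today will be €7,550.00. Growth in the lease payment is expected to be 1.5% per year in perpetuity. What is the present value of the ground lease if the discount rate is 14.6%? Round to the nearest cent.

Growing perpetuity: P = D₁ / (r − g) = €7,550.0000 / (0.146 − 0.015) = €57,633.59

€57633.59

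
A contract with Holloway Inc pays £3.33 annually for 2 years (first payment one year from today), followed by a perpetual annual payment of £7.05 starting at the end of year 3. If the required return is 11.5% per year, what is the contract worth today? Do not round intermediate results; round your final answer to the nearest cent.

PV of 2-year annuity: £3.33 × [1 − (1+0.115)^−2] / 0.115 = 5.66506
Perpetuity value at year 2: £7.05 / 0.115 = 61.30435
PV of perpetuity: 61.30435 / (1+0.115)^2 = 49.31074
Total PV = 5.66506 + 49.31074 = 54.97581

£54.98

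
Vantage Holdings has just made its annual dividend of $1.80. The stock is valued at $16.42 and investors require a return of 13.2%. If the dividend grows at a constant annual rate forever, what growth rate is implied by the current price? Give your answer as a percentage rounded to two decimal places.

P = D₀(1+g)/(r−g) ⇒ P(r−g) = D₀(1+g) ⇒ g(P+D₀) = P·r − D₀
g = (P·r − D₀)/(P + D₀) = ($16.42×0.132 − $1.80) / ($16.42 + $1.80) = 0.020167

2.02%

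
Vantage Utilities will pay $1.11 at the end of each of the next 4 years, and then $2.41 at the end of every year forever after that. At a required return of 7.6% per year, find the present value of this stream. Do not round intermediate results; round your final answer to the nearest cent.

$27.37

PV of 4-year annuity: $1.11 × [1 − (1+0.076)^−4] / 0.076 = 3.70943
Perpetuity value at year 4: $2.41 / 0.076 = 31.71053
PV of perpetuity: 31.71053 / (1+0.076)^4 = 23.65671
Total PV = 3.70943 + 23.65671 = 27.36614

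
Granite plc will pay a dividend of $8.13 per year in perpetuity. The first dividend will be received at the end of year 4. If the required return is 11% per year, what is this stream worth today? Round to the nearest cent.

Value at end of year 3: C / r = $8.13 / 0.11 = $73.9091
Discount to today: PV = $73.9091 / (1 + 0.11)^3 = $73.9091 / 1.367631 = $54.04

$54.04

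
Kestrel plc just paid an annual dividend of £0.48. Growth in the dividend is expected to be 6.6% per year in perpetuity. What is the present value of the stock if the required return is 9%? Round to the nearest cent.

£21.32

D₁ = D₀ × (1 + g) = £0.48 × 1.066 = £0.5117
Growing perpetuity: P = D₁ / (r − g) = £0.5117 / (0.09 − 0.066) = £21.32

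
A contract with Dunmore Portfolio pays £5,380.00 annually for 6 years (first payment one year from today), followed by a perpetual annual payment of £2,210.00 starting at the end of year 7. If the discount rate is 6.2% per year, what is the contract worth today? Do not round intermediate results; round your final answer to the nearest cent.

PV of 6-year annuity: £5,380.00 × [1 − (1+0.062)^−6] / 0.062 = 26289.77839
Perpetuity value at year 6: £2,210.00 / 0.062 = 35645.16129
PV of perpetuity: 35645.16129 / (1+0.062)^6 = 24845.82853
Total PV = 26289.77839 + 24845.82853 = 51135.60692

£51135.61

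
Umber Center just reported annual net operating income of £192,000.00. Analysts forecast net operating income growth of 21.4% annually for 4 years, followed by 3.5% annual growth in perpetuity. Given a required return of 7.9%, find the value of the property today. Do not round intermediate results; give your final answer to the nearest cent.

D_1 = 233088.00000
D_2 = 282968.83200
D_3 = 343524.16205
D_4 = 417038.33273
Terminal value at year 4: TV = D_4×(1+g_2)/(r−g_2) = 431634.67437/0.044 = 9809878.96299
P_0 = D_1/(1+r)^1 + D_2/(1+r)^2 + D_3/(1+r)^3 + D_4/(1+r)^4 + TV/(1+r)^4
    = 216022.24282 + 243050.04892 + 273459.46189 + 307673.57436 + 7237321.57881 = 8277526.90680

£8277526.91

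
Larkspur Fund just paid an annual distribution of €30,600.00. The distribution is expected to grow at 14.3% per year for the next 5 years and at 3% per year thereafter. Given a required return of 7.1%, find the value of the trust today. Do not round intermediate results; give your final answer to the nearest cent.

€1251052.89

D_1 = 34975.80000
D_2 = 39977.33940
D_3 = 45694.09893
D_4 = 52228.35508
D_5 = 59697.00986
Terminal value at year 5: TV = D_5×(1+g_2)/(r−g_2) = 61487.92015/0.041 = 1499705.36962
P_0 = D_1/(1+r)^1 + D_2/(1+r)^2 + D_3/(1+r)^3 + D_4/(1+r)^4 + D_5/(1+r)^5 + TV/(1+r)^5
    = 32657.14286 + 34852.58103 + 37195.61169 + 39696.15701 + 42364.80622 + 1064286.59540 = 1251052.89422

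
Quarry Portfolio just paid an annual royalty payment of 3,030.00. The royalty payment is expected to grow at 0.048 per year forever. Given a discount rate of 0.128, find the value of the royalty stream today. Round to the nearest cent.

39693.00

D₁ = D₀ × (1 + g) = 3,030.00 × 1.048 = 3,175.4400
Growing perpetuity: P = D₁ / (r − g) = 3,175.4400 / (0.128 − 0.048) = 39,693.00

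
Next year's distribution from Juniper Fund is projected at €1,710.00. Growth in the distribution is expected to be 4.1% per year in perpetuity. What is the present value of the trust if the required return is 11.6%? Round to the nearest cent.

Growing perpetuity: P = D₁ / (r − g) = €1,710.0000 / (0.116 − 0.041) = €22,800.00

€22800.00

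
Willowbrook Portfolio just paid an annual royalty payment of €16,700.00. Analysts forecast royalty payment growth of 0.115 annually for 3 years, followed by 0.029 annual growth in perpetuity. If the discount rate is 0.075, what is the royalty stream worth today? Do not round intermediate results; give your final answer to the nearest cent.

€470765.40

D_1 = 18620.50000
D_2 = 20761.85750
D_3 = 23149.47111
Terminal value at year 3: TV = D_3×(1+g_2)/(r−g_2) = 23820.80577/0.046 = 517843.60380
P_0 = D_1/(1+r)^1 + D_2/(1+r)^2 + D_3/(1+r)^3 + TV/(1+r)^3
    = 17321.39535 + 17965.91239 + 18634.41145 + 416843.68223 = 470765.40142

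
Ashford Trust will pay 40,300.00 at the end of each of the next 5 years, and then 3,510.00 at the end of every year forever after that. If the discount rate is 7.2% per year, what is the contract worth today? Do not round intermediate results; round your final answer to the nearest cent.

PV of 5-year annuity: 40,300.00 × [1 − (1+0.072)^−5] / 0.072 = 164356.85579
Perpetuity value at year 5: 3,510.00 / 0.072 = 48750.00000
PV of perpetuity: 48750.00000 / (1+0.072)^5 = 34435.04804
Total PV = 164356.85579 + 34435.04804 = 198791.90384

198791.90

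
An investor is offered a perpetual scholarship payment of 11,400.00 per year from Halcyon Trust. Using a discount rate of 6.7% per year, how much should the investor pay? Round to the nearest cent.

Level perpetuity: PV = C / r = 11,400.00 / 0.067 = 170,149.25

170149.25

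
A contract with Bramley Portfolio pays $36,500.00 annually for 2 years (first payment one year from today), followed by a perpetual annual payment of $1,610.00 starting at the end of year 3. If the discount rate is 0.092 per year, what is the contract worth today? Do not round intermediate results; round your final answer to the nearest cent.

$78709.29

PV of 2-year annuity: $36,500.00 × [1 − (1+0.092)^−2] / 0.092 = 64033.79892
Perpetuity value at year 2: $1,610.00 / 0.092 = 17500.00000
PV of perpetuity: 17500.00000 / (1+0.092)^2 = 14675.49544
Total PV = 64033.79892 + 14675.49544 = 78709.29437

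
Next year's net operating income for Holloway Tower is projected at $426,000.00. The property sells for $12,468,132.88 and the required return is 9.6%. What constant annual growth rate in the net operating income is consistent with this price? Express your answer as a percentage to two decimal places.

6.18%

P = D₁/(r−g) ⇒ g = r − D₁/P = 0.096 − $426,000.00/$12,468,132.88 = 0.061833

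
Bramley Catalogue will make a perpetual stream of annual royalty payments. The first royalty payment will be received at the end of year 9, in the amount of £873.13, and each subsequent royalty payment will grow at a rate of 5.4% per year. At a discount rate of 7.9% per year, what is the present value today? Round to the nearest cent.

£19009.35

Value at end of year 8: C₁ / (r − g) = £873.13 / (0.079 − 0.054) = £34,925.2000
Discount to today: PV = £34,925.2000 / (1 + 0.079)^8 = £34,925.2000 / 1.837264 = £19,009.35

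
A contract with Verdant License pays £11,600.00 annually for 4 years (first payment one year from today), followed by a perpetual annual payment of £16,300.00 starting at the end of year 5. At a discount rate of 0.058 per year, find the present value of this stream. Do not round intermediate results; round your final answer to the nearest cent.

PV of 4-year annuity: £11,600.00 × [1 − (1+0.058)^−4] / 0.058 = 40379.99324
Perpetuity value at year 4: £16,300.00 / 0.058 = 281034.48276
PV of perpetuity: 281034.48276 / (1+0.058)^4 = 224293.63019
Total PV = 40379.99324 + 224293.63019 = 264673.62343

£264673.62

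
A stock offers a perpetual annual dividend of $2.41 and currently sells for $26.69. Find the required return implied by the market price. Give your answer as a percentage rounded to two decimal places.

P = C/r ⇒ r = C/P = $2.41/$26.69 = 0.090296

9.03%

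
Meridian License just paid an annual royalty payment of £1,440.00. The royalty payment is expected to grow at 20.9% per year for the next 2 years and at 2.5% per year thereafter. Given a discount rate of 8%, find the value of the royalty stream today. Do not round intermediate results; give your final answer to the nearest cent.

£37046.69

D_1 = 1740.96000
D_2 = 2104.82064
Terminal value at year 2: TV = D_2×(1+g_2)/(r−g_2) = 2157.44116/0.055 = 39226.20284
P_0 = D_1/(1+r)^1 + D_2/(1+r)^2 + TV/(1+r)^2
    = 1612.00000 + 1804.54444 + 33630.14646 = 37046.69091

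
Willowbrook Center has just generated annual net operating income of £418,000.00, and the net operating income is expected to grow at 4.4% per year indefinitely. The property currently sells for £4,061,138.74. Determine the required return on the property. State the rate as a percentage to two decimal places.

15.15%

D₁ = £418,000.00 × 1.044 = £436,392.0000
P = D₁/(r − g) ⇒ r = D₁/P + g = £436,392.0000/£4,061,138.74 + 0.044 = 0.107456 + 0.044 = 0.151456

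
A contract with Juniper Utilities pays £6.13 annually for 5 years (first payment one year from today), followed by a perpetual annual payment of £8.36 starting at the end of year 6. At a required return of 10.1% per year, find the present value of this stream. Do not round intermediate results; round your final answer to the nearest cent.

PV of 5-year annuity: £6.13 × [1 − (1+0.101)^−5] / 0.101 = 23.17828
Perpetuity value at year 5: £8.36 / 0.101 = 82.77228
PV of perpetuity: 82.77228 / (1+0.101)^5 = 51.16209
Total PV = 23.17828 + 51.16209 = 74.34037

£74.34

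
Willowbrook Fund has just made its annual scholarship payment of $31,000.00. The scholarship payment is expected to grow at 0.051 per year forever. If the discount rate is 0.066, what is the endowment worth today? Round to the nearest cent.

$2172066.67

D₁ = D₀ × (1 + g) = $31,000.00 × 1.051 = $32,581.0000
Growing perpetuity: P = D₁ / (r − g) = $32,581.0000 / (0.066 − 0.051) = $2,172,066.67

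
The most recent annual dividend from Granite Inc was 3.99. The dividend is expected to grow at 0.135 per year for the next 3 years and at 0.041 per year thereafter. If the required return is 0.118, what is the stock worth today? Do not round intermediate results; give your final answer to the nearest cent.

68.78

D_1 = 4.52865
D_2 = 5.14002
D_3 = 5.83392
Terminal value at year 3: TV = D_3×(1+g_2)/(r−g_2) = 6.07311/0.077 = 78.87157
P_0 = D_1/(1+r)^1 + D_2/(1+r)^2 + D_3/(1+r)^3 + TV/(1+r)^3
    = 4.05067 + 4.11226 + 4.17479 + 56.44105 = 68.77878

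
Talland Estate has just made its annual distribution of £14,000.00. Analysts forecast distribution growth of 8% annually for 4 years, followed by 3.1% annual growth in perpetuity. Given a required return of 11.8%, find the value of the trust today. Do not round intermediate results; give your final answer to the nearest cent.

£195876.36

D_1 = 15120.00000
D_2 = 16329.60000
D_3 = 17635.96800
D_4 = 19046.84544
Terminal value at year 4: TV = D_4×(1+g_2)/(r−g_2) = 19637.29765/0.087 = 225716.06493
P_0 = D_1/(1+r)^1 + D_2/(1+r)^2 + D_3/(1+r)^3 + D_4/(1+r)^4 + TV/(1+r)^4
    = 13524.15027 + 13064.47432 + 12620.42242 + 12191.46352 + 144475.84928 = 195876.35981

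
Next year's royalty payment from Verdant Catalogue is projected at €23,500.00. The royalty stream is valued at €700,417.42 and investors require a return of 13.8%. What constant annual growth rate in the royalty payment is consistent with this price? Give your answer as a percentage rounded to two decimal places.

P = D₁/(r−g) ⇒ g = r − D₁/P = 0.138 − €23,500.00/€700,417.42 = 0.104449

10.44%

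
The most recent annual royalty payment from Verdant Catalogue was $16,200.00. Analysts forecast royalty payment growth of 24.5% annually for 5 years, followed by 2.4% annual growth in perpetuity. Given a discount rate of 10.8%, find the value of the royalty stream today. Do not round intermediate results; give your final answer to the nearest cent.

D_1 = 20169.00000
D_2 = 25110.40500
D_3 = 31262.45423
D_4 = 38921.75551
D_5 = 48457.58561
Terminal value at year 5: TV = D_5×(1+g_2)/(r−g_2) = 49620.56766/0.084 = 590721.04363
P_0 = D_1/(1+r)^1 + D_2/(1+r)^2 + D_3/(1+r)^3 + D_4/(1+r)^4 + D_5/(1+r)^5 + TV/(1+r)^5
    = 18203.06859 + 20453.80902 + 22982.84498 + 25824.58664 + 29017.69888 + 353739.56736 = 470221.57547

$470221.58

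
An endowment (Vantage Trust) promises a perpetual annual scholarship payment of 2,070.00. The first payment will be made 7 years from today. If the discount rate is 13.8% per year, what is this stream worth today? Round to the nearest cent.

Value at end of year 6: C / r = 2,070.00 / 0.138 = 15,000.0000
Discount to today: PV = 15,000.0000 / (1 + 0.138)^6 = 15,000.0000 / 2.171969 = 6,906.18

6906.18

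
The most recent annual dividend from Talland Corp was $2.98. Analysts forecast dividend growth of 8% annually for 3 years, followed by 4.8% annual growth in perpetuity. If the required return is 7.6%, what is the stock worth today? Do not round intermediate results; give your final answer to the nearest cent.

D_1 = 3.21840
D_2 = 3.47587
D_3 = 3.75394
Terminal value at year 3: TV = D_3×(1+g_2)/(r−g_2) = 3.93413/0.028 = 140.50468
P_0 = D_1/(1+r)^1 + D_2/(1+r)^2 + D_3/(1+r)^3 + TV/(1+r)^3
    = 2.99108 + 3.00220 + 3.01336 + 112.78568 = 121.79231

$121.79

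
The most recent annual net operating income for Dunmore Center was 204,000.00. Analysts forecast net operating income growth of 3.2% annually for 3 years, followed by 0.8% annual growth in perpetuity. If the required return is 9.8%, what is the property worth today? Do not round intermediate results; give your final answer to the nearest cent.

D_1 = 210528.00000
D_2 = 217264.89600
D_3 = 224217.37267
Terminal value at year 3: TV = D_3×(1+g_2)/(r−g_2) = 226011.11165/0.09 = 2511234.57393
P_0 = D_1/(1+r)^1 + D_2/(1+r)^2 + D_3/(1+r)^3 + TV/(1+r)^3
    = 191737.70492 + 180212.48768 + 169380.04307 + 1897056.48236 = 2438386.71803

2438386.72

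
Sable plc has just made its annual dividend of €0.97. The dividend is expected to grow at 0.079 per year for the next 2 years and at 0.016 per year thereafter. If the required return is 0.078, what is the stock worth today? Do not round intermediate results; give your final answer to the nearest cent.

€17.87

D_1 = 1.04663
D_2 = 1.12931
Terminal value at year 2: TV = D_2×(1+g_2)/(r−g_2) = 1.14738/0.062 = 18.50617
P_0 = D_1/(1+r)^1 + D_2/(1+r)^2 + TV/(1+r)^2
    = 0.97090 + 0.97180 + 15.92499 = 17.86769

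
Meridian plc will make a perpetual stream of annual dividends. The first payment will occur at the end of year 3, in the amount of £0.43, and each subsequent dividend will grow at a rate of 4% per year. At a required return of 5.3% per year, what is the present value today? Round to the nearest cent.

Value at end of year 2: C₁ / (r − g) = £0.43 / (0.053 − 0.04) = £33.0769
Discount to today: PV = £33.0769 / (1 + 0.053)^2 = £33.0769 / 1.108809 = £29.83

£29.83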